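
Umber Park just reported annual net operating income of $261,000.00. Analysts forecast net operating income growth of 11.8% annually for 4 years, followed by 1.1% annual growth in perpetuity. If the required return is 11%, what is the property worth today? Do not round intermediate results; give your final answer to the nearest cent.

D_1 = 291798.00000
D_2 = 326230.16400
D_3 = 364725.32335
D_4 = 407762.91151
Terminal value at year 4: TV = D_4×(1+g_2)/(r−g_2) = 412248.30353/0.099 = 4164124.27812
P_0 = D_1/(1+r)^1 + D_2/(1+r)^2 + D_3/(1+r)^3 + D_4/(1+r)^4 + TV/(1+r)^4
    = 262881.08108 + 264775.71950 + 266684.01298 + 268606.05992 + 2743037.64219 = 3805984.51567

$3805984.52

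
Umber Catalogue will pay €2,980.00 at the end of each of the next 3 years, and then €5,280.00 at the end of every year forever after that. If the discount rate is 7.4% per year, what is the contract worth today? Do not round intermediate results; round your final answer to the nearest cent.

€65359.27

PV of 3-year annuity: €2,980.00 × [1 − (1+0.074)^−3] / 0.074 = 7763.65882
Perpetuity value at year 3: €5,280.00 / 0.074 = 71351.35135
PV of perpetuity: 71351.35135 / (1+0.074)^3 = 57595.60687
Total PV = 7763.65882 + 57595.60687 = 65359.26569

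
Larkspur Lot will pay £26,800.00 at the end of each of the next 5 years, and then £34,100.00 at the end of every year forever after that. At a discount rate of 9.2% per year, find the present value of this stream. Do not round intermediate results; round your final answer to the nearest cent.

PV of 5-year annuity: £26,800.00 × [1 − (1+0.092)^−5] / 0.092 = 103703.94143
Perpetuity value at year 5: £34,100.00 / 0.092 = 370652.17391
PV of perpetuity: 370652.17391 / (1+0.092)^5 = 238700.51709
Total PV = 103703.94143 + 238700.51709 = 342404.45852

£342404.46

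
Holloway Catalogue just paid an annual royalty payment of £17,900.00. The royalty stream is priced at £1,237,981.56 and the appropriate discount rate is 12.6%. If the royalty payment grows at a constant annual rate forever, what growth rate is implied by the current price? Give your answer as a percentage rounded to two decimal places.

11.00%

P = D₀(1+g)/(r−g) ⇒ P(r−g) = D₀(1+g) ⇒ g(P+D₀) = P·r − D₀
g = (P·r − D₀)/(P + D₀) = (£1,237,981.56×0.126 − £17,900.00) / (£1,237,981.56 + £17,900.00) = 0.109951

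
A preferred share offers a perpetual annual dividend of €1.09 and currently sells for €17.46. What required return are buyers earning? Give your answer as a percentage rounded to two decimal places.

P = C/r ⇒ r = C/P = €1.09/€17.46 = 0.062428

6.24%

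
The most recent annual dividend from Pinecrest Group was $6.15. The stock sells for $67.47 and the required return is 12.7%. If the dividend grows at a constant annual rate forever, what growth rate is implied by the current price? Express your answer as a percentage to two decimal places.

3.29%

P = D₀(1+g)/(r−g) ⇒ P(r−g) = D₀(1+g) ⇒ g(P+D₀) = P·r − D₀
g = (P·r − D₀)/(P + D₀) = ($67.47×0.127 − $6.15) / ($67.47 + $6.15) = 0.032854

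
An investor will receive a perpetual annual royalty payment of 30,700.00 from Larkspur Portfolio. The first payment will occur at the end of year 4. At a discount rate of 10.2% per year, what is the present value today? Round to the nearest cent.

224902.05

Value at end of year 3: C / r = 30,700.00 / 0.102 = 300,980.3922
Discount to today: PV = 300,980.3922 / (1 + 0.102)^3 = 300,980.3922 / 1.338273 = 224,902.05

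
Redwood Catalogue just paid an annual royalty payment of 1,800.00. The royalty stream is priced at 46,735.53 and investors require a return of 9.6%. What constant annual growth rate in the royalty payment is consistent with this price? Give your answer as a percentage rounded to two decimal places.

5.54%

P = D₀(1+g)/(r−g) ⇒ P(r−g) = D₀(1+g) ⇒ g(P+D₀) = P·r − D₀
g = (P·r − D₀)/(P + D₀) = (46,735.53×0.096 − 1,800.00) / (46,735.53 + 1,800.00) = 0.055353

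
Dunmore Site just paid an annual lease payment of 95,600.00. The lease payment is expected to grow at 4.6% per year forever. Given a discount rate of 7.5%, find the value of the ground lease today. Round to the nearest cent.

D₁ = D₀ × (1 + g) = 95,600.00 × 1.046 = 99,997.6000
Growing perpetuity: P = D₁ / (r − g) = 99,997.6000 / (0.075 − 0.046) = 3,448,193.10

3448193.10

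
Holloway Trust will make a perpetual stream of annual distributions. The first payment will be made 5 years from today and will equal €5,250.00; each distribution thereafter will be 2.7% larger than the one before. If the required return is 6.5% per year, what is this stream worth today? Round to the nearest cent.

€107393.32

Value at end of year 4: C₁ / (r − g) = €5,250.00 / (0.065 − 0.027) = €138,157.8947
Discount to today: PV = €138,157.8947 / (1 + 0.065)^4 = €138,157.8947 / 1.286466 = €107,393.32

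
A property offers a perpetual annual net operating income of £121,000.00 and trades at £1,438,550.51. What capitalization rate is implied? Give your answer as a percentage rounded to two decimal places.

8.41%

P = C/r ⇒ r = C/P = £121,000.00/£1,438,550.51 = 0.084112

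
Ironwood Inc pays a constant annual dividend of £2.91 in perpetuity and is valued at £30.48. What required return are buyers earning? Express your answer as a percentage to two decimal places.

9.55%

P = C/r ⇒ r = C/P = £2.91/£30.48 = 0.095472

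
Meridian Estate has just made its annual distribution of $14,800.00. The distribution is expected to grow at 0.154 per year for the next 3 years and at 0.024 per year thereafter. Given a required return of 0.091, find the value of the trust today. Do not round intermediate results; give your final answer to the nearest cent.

$317416.73

D_1 = 17079.20000
D_2 = 19709.39680
D_3 = 22744.64391
Terminal value at year 3: TV = D_3×(1+g_2)/(r−g_2) = 23290.51536/0.067 = 347619.63225
P_0 = D_1/(1+r)^1 + D_2/(1+r)^2 + D_3/(1+r)^3 + TV/(1+r)^3
    = 15654.62878 + 16558.60826 + 17514.78821 + 267688.70334 = 317416.72859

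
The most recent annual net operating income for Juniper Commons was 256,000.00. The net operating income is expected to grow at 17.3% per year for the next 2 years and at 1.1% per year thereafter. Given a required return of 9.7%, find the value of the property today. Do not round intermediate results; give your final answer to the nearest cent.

D_1 = 300288.00000
D_2 = 352237.82400
Terminal value at year 2: TV = D_2×(1+g_2)/(r−g_2) = 356112.44006/0.086 = 4140842.32633
P_0 = D_1/(1+r)^1 + D_2/(1+r)^2 + TV/(1+r)^2
    = 273735.64266 + 292700.00806 + 3440926.83894 = 4007362.48967

4007362.49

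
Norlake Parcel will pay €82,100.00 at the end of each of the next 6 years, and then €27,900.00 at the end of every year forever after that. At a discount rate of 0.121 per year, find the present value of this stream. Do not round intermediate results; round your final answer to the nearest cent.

€452787.10

PV of 6-year annuity: €82,100.00 × [1 − (1+0.121)^−6] / 0.121 = 336592.70656
Perpetuity value at year 6: €27,900.00 / 0.121 = 230578.51240
PV of perpetuity: 230578.51240 / (1+0.121)^6 = 116194.38922
Total PV = 336592.70656 + 116194.38922 = 452787.09578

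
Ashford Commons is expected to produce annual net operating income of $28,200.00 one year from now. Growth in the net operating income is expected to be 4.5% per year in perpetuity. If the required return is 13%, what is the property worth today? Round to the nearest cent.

$331764.71

Growing perpetuity: P = D₁ / (r − g) = $28,200.0000 / (0.13 − 0.045) = $331,764.71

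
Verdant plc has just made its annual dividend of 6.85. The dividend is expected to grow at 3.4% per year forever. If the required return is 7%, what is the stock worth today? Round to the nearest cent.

D₁ = D₀ × (1 + g) = 6.85 × 1.034 = 7.0829
Growing perpetuity: P = D₁ / (r − g) = 7.0829 / (0.07 − 0.034) = 196.75

196.75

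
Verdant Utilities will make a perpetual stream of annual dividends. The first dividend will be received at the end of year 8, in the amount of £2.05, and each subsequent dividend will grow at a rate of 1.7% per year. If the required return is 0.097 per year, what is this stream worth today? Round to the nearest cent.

£13.40

Value at end of year 7: C₁ / (r − g) = £2.05 / (0.097 − 0.017) = £25.6250
Discount to today: PV = £25.6250 / (1 + 0.097)^7 = £25.6250 / 1.911817 = £13.40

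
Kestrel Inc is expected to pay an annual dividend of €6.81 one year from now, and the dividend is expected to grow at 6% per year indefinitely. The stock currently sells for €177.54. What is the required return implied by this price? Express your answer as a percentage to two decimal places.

P = D₁/(r − g) ⇒ r = D₁/P + g = €6.8100/€177.54 + 0.06 = 0.038358 + 0.06 = 0.098358

9.84%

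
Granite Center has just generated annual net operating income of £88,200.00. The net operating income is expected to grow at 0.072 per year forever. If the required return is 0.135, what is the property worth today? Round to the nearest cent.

D₁ = D₀ × (1 + g) = £88,200.00 × 1.072 = £94,550.4000
Growing perpetuity: P = D₁ / (r − g) = £94,550.4000 / (0.135 − 0.072) = £1,500,800.00

£1500800.00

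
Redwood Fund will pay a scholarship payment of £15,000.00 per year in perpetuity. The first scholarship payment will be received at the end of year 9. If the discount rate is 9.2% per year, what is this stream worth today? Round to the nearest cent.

£80634.77

Value at end of year 8: C / r = £15,000.00 / 0.092 = £163,043.4783
Discount to today: PV = £163,043.4783 / (1 + 0.092)^8 = £163,043.4783 / 2.022000 = £80,634.77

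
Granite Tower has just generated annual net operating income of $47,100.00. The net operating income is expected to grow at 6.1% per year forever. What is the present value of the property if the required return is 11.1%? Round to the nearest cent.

$999462.00

D₁ = D₀ × (1 + g) = $47,100.00 × 1.061 = $49,973.1000
Growing perpetuity: P = D₁ / (r − g) = $49,973.1000 / (0.111 − 0.061) = $999,462.00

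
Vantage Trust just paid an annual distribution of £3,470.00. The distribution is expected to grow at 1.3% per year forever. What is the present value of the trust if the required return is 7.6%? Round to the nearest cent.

D₁ = D₀ × (1 + g) = £3,470.00 × 1.013 = £3,515.1100
Growing perpetuity: P = D₁ / (r − g) = £3,515.1100 / (0.076 − 0.013) = £55,795.40

£55795.40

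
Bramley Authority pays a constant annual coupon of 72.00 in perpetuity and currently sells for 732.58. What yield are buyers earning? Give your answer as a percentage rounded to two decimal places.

9.83%

P = C/r ⇒ r = C/P = 72.00/732.58 = 0.098283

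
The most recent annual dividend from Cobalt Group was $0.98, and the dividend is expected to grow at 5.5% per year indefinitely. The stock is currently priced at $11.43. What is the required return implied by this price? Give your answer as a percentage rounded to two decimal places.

14.55%

D₁ = $0.98 × 1.055 = $1.0339
P = D₁/(r − g) ⇒ r = D₁/P + g = $1.0339/$11.43 + 0.055 = 0.090455 + 0.055 = 0.145455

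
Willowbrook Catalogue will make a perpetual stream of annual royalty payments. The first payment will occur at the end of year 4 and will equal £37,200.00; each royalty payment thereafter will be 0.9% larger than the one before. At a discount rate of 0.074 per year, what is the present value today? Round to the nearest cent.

Value at end of year 3: C₁ / (r − g) = £37,200.00 / (0.074 − 0.009) = £572,307.6923
Discount to today: PV = £572,307.6923 / (1 + 0.074)^3 = £572,307.6923 / 1.238833 = £461,973.15

£461973.15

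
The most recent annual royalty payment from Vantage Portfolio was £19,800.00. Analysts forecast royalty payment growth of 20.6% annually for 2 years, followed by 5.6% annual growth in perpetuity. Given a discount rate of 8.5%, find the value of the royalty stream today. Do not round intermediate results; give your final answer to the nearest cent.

D_1 = 23878.80000
D_2 = 28797.83280
Terminal value at year 2: TV = D_2×(1+g_2)/(r−g_2) = 30410.51144/0.029 = 1048638.32541
P_0 = D_1/(1+r)^1 + D_2/(1+r)^2 + TV/(1+r)^2
    = 22008.11060 + 24462.47132 + 890771.36946 = 937241.95137

£937241.95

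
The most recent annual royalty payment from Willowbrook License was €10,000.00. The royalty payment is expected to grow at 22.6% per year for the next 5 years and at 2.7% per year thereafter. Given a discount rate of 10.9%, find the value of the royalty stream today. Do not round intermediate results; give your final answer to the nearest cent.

D_1 = 12260.00000
D_2 = 15030.76000
D_3 = 18427.71176
D_4 = 22592.37462
D_5 = 27698.25128
Terminal value at year 5: TV = D_5×(1+g_2)/(r−g_2) = 28446.10407/0.082 = 346903.70812
P_0 = D_1/(1+r)^1 + D_2/(1+r)^2 + D_3/(1+r)^3 + D_4/(1+r)^4 + D_5/(1+r)^5 + TV/(1+r)^5
    = 11055.00451 + 12221.31247 + 13510.66644 + 14936.04785 + 16511.80763 + 206800.32235 = 275035.16124

€275035.16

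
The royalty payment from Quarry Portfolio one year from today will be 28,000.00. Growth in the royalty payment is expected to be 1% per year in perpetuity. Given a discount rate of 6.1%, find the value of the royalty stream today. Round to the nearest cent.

549019.61

Growing perpetuity: P = D₁ / (r − g) = 28,000.0000 / (0.061 − 0.01) = 549,019.61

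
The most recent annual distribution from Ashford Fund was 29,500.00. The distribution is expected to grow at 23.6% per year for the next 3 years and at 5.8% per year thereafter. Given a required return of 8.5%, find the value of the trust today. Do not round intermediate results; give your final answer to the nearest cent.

D_1 = 36462.00000
D_2 = 45067.03200
D_3 = 55702.85155
Terminal value at year 3: TV = D_3×(1+g_2)/(r−g_2) = 58933.61694/0.027 = 2182726.55341
P_0 = D_1/(1+r)^1 + D_2/(1+r)^2 + D_3/(1+r)^3 + TV/(1+r)^3
    = 33605.52995 + 38282.42859 + 43610.21359 + 1708874.29532 = 1824372.46746

1824372.47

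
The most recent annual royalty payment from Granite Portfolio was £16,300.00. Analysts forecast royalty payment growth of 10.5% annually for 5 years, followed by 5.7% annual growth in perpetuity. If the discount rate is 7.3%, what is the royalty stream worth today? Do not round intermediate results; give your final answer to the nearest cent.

£1336343.60

D_1 = 18011.50000
D_2 = 19902.70750
D_3 = 21992.49179
D_4 = 24301.70343
D_5 = 26853.38228
Terminal value at year 5: TV = D_5×(1+g_2)/(r−g_2) = 28384.02508/0.016 = 1774001.56719
P_0 = D_1/(1+r)^1 + D_2/(1+r)^2 + D_3/(1+r)^3 + D_4/(1+r)^4 + D_5/(1+r)^5 + TV/(1+r)^5
    = 16786.11370 + 17286.72473 + 17802.26545 + 18333.18110 + 18879.93021 + 1247255.38976 = 1336343.60497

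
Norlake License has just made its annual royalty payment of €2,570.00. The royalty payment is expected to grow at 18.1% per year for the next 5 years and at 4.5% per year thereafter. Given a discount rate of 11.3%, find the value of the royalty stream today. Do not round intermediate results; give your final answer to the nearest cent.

€68532.99

D_1 = 3035.17000
D_2 = 3584.53577
D_3 = 4233.33674
D_4 = 4999.57070
D_5 = 5904.49299
Terminal value at year 5: TV = D_5×(1+g_2)/(r−g_2) = 6170.19518/0.068 = 90738.16435
P_0 = D_1/(1+r)^1 + D_2/(1+r)^2 + D_3/(1+r)^3 + D_4/(1+r)^4 + D_5/(1+r)^5 + TV/(1+r)^5
    = 2727.01707 + 2893.62728 + 3070.41673 + 3258.00733 + 3457.05899 + 53126.86236 = 68532.98974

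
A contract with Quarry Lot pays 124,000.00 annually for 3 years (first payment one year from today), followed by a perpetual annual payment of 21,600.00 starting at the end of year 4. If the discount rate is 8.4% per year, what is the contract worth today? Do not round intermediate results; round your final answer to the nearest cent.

PV of 3-year annuity: 124,000.00 × [1 − (1+0.084)^−3] / 0.084 = 317267.55483
Perpetuity value at year 3: 21,600.00 / 0.084 = 257142.85714
PV of perpetuity: 257142.85714 / (1+0.084)^3 = 201876.89598
Total PV = 317267.55483 + 201876.89598 = 519144.45081

519144.45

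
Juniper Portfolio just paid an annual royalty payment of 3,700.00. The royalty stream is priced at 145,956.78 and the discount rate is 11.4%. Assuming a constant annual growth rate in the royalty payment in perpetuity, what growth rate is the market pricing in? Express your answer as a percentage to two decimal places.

P = D₀(1+g)/(r−g) ⇒ P(r−g) = D₀(1+g) ⇒ g(P+D₀) = P·r − D₀
g = (P·r − D₀)/(P + D₀) = (145,956.78×0.114 − 3,700.00) / (145,956.78 + 3,700.00) = 0.086458

8.65%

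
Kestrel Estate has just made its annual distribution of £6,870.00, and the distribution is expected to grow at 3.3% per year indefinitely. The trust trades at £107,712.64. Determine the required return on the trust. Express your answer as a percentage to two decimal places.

D₁ = £6,870.00 × 1.033 = £7,096.7100
P = D₁/(r − g) ⇒ r = D₁/P + g = £7,096.7100/£107,712.64 + 0.033 = 0.065886 + 0.033 = 0.098886

9.89%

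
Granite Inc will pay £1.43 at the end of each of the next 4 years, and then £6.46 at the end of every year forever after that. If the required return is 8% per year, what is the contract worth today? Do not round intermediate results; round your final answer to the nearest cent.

PV of 4-year annuity: £1.43 × [1 − (1+0.08)^−4] / 0.08 = 4.73634
Perpetuity value at year 4: £6.46 / 0.08 = 80.75000
PV of perpetuity: 80.75000 / (1+0.08)^4 = 59.35366
Total PV = 4.73634 + 59.35366 = 64.09000

£64.09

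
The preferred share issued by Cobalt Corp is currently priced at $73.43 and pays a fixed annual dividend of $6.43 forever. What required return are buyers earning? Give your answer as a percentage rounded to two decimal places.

8.76%

P = C/r ⇒ r = C/P = $6.43/$73.43 = 0.087566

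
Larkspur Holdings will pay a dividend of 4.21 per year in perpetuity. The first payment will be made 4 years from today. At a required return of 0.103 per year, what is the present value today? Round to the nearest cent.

30.46

Value at end of year 3: C / r = 4.21 / 0.103 = 40.8738
Discount to today: PV = 40.8738 / (1 + 0.103)^3 = 40.8738 / 1.341920 = 30.46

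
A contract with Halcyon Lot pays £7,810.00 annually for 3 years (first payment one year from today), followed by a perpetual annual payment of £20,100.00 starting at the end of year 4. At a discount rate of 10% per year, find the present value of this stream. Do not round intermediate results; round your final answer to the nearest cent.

PV of 3-year annuity: £7,810.00 × [1 − (1+0.1)^−3] / 0.1 = 19422.31405
Perpetuity value at year 3: £20,100.00 / 0.1 = 201000.00000
PV of perpetuity: 201000.00000 / (1+0.1)^3 = 151014.27498
Total PV = 19422.31405 + 151014.27498 = 170436.58903

£170436.59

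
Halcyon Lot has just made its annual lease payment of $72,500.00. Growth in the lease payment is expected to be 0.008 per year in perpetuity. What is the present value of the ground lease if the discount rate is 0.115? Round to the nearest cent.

D₁ = D₀ × (1 + g) = $72,500.00 × 1.008 = $73,080.0000
Growing perpetuity: P = D₁ / (r − g) = $73,080.0000 / (0.115 − 0.008) = $682,990.65

$682990.65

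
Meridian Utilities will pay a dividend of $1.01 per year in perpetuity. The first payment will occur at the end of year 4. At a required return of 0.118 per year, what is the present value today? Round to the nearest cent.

Value at end of year 3: C / r = $1.01 / 0.118 = $8.5593
Discount to today: PV = $8.5593 / (1 + 0.118)^3 = $8.5593 / 1.397415 = $6.13

$6.13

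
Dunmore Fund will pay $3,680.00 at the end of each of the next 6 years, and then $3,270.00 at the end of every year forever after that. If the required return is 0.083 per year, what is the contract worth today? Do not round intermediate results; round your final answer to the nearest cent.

PV of 6-year annuity: $3,680.00 × [1 − (1+0.083)^−6] / 0.083 = 16858.47199
Perpetuity value at year 6: $3,270.00 / 0.083 = 39397.59036
PV of perpetuity: 39397.59036 / (1+0.083)^6 = 24417.37204
Total PV = 16858.47199 + 24417.37204 = 41275.84403

$41275.84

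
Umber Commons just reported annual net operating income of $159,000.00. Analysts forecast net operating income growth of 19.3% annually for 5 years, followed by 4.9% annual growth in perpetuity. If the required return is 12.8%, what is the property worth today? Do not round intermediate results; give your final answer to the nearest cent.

$3737304.37

D_1 = 189687.00000
D_2 = 226296.59100
D_3 = 269971.83306
D_4 = 322076.39684
D_5 = 384237.14144
Terminal value at year 5: TV = D_5×(1+g_2)/(r−g_2) = 403064.76137/0.079 = 5102085.58690
P_0 = D_1/(1+r)^1 + D_2/(1+r)^2 + D_3/(1+r)^3 + D_4/(1+r)^4 + D_5/(1+r)^5 + TV/(1+r)^5
    = 168162.23404 + 177852.43370 + 188101.02252 + 198940.17719 + 210403.92853 + 2793844.57000 = 3737304.36598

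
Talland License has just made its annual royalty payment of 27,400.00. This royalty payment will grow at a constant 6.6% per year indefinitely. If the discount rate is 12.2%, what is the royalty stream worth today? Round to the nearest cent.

D₁ = D₀ × (1 + g) = 27,400.00 × 1.066 = 29,208.4000
Growing perpetuity: P = D₁ / (r − g) = 29,208.4000 / (0.122 − 0.066) = 521,578.57

521578.57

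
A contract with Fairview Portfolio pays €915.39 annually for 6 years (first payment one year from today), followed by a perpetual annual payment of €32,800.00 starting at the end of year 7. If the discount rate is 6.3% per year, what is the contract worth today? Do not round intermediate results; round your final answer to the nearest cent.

€365314.97

PV of 6-year annuity: €915.39 × [1 − (1+0.063)^−6] / 0.063 = 4459.15233
Perpetuity value at year 6: €32,800.00 / 0.063 = 520634.92063
PV of perpetuity: 520634.92063 / (1+0.063)^6 = 360855.81417
Total PV = 4459.15233 + 360855.81417 = 365314.96650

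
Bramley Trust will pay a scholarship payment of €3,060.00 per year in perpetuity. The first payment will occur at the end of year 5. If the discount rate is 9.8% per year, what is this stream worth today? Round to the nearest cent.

€21482.56

Value at end of year 4: C / r = €3,060.00 / 0.098 = €31,224.4898
Discount to today: PV = €31,224.4898 / (1 + 0.098)^4 = €31,224.4898 / 1.453481 = €21,482.56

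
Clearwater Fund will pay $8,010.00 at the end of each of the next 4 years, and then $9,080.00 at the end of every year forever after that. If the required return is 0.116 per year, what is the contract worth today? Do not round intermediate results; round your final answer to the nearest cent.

PV of 4-year annuity: $8,010.00 × [1 − (1+0.116)^−4] / 0.116 = 24535.55863
Perpetuity value at year 4: $9,080.00 / 0.116 = 78275.86207
PV of perpetuity: 78275.86207 / (1+0.116)^4 = 50462.76939
Total PV = 24535.55863 + 50462.76939 = 74998.32802

$74998.33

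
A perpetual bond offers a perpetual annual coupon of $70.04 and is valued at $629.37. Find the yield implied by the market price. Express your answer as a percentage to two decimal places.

11.13%

P = C/r ⇒ r = C/P = $70.04/$629.37 = 0.111286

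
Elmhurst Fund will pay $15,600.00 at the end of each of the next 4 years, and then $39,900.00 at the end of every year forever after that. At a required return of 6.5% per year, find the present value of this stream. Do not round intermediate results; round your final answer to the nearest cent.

PV of 4-year annuity: $15,600.00 × [1 − (1+0.065)^−4] / 0.065 = 53442.45819
Perpetuity value at year 4: $39,900.00 / 0.065 = 613846.15385
PV of perpetuity: 613846.15385 / (1+0.065)^4 = 477156.78964
Total PV = 53442.45819 + 477156.78964 = 530599.24783

$530599.25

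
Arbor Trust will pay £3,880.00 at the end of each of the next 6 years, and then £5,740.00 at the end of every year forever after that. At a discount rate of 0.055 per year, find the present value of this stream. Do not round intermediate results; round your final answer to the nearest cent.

PV of 6-year annuity: £3,880.00 × [1 − (1+0.055)^−6] / 0.055 = 19382.65760
Perpetuity value at year 6: £5,740.00 / 0.055 = 104363.63636
PV of perpetuity: 104363.63636 / (1+0.055)^6 = 75689.29239
Total PV = 19382.65760 + 75689.29239 = 95071.94999

£95071.95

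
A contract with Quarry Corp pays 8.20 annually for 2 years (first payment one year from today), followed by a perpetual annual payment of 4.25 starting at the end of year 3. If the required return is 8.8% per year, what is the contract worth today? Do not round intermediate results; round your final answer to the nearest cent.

PV of 2-year annuity: 8.20 × [1 − (1+0.088)^−2] / 0.088 = 14.46394
Perpetuity value at year 2: 4.25 / 0.088 = 48.29545
PV of perpetuity: 48.29545 / (1+0.088)^2 = 40.79890
Total PV = 14.46394 + 40.79890 = 55.26284

55.26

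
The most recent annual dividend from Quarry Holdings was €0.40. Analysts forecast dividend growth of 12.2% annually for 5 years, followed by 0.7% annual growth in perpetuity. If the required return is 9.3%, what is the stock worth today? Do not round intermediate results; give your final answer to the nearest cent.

D_1 = 0.44880
D_2 = 0.50355
D_3 = 0.56499
D_4 = 0.63392
D_5 = 0.71125
Terminal value at year 5: TV = D_5×(1+g_2)/(r−g_2) = 0.71623/0.086 = 8.32828
P_0 = D_1/(1+r)^1 + D_2/(1+r)^2 + D_3/(1+r)^3 + D_4/(1+r)^4 + D_5/(1+r)^5 + TV/(1+r)^5
    = 0.41061 + 0.42151 + 0.43269 + 0.44417 + 0.45596 + 5.33893 = 7.50387

€7.50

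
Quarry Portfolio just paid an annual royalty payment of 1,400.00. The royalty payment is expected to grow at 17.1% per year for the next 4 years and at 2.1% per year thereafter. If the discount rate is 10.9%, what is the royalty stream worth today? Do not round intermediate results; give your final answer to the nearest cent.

D_1 = 1639.40000
D_2 = 1919.73740
D_3 = 2248.01250
D_4 = 2632.42263
Terminal value at year 4: TV = D_4×(1+g_2)/(r−g_2) = 2687.70351/0.088 = 30542.08531
P_0 = D_1/(1+r)^1 + D_2/(1+r)^2 + D_3/(1+r)^3 + D_4/(1+r)^4 + TV/(1+r)^4
    = 1478.26871 + 1560.91313 + 1648.17788 + 1740.32128 + 20191.68216 = 26619.36317

26619.36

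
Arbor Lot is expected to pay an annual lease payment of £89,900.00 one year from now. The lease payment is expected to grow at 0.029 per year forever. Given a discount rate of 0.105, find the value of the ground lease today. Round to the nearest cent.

£1182894.74

Growing perpetuity: P = D₁ / (r − g) = £89,900.0000 / (0.105 − 0.029) = £1,182,894.74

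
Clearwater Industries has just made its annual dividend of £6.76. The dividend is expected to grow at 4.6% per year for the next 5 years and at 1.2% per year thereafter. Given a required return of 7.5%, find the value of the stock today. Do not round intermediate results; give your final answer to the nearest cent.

£125.87

D_1 = 7.07096
D_2 = 7.39622
D_3 = 7.73645
D_4 = 8.09233
D_5 = 8.46457
Terminal value at year 5: TV = D_5×(1+g_2)/(r−g_2) = 8.56615/0.063 = 135.97062
P_0 = D_1/(1+r)^1 + D_2/(1+r)^2 + D_3/(1+r)^3 + D_4/(1+r)^4 + D_5/(1+r)^5 + TV/(1+r)^5
    = 6.57764 + 6.40019 + 6.22754 + 6.05954 + 5.89607 + 94.71151 = 125.87249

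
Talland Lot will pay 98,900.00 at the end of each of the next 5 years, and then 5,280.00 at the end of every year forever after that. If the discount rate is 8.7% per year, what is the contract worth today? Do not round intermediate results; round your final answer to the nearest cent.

PV of 5-year annuity: 98,900.00 × [1 − (1+0.087)^−5] / 0.087 = 387699.68303
Perpetuity value at year 5: 5,280.00 / 0.087 = 60689.65517
PV of perpetuity: 60689.65517 / (1+0.087)^5 = 39991.43145
Total PV = 387699.68303 + 39991.43145 = 427691.11448

427691.11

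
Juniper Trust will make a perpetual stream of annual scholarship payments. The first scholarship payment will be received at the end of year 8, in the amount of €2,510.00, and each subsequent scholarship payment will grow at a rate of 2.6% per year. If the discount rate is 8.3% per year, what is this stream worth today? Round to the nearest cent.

€25199.95

Value at end of year 7: C₁ / (r − g) = €2,510.00 / (0.083 − 0.026) = €44,035.0877
Discount to today: PV = €44,035.0877 / (1 + 0.083)^7 = €44,035.0877 / 1.747428 = €25,199.95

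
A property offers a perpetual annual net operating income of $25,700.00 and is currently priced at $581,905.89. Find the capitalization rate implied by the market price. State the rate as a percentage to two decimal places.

P = C/r ⇒ r = C/P = $25,700.00/$581,905.89 = 0.044165

4.42%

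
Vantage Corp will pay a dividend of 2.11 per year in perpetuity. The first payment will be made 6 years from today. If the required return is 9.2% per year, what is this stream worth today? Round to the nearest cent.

14.77

Value at end of year 5: C / r = 2.11 / 0.092 = 22.9348
Discount to today: PV = 22.9348 / (1 + 0.092)^5 = 22.9348 / 1.552792 = 14.77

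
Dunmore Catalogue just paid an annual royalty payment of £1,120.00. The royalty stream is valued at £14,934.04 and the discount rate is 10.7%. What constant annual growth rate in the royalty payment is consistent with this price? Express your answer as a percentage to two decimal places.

2.98%

P = D₀(1+g)/(r−g) ⇒ P(r−g) = D₀(1+g) ⇒ g(P+D₀) = P·r − D₀
g = (P·r − D₀)/(P + D₀) = (£14,934.04×0.107 − £1,120.00) / (£14,934.04 + £1,120.00) = 0.029771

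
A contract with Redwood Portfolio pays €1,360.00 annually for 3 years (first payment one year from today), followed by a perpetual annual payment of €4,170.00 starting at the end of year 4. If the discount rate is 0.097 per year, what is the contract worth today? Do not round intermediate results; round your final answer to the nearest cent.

PV of 3-year annuity: €1,360.00 × [1 − (1+0.097)^−3] / 0.097 = 3400.06162
Perpetuity value at year 3: €4,170.00 / 0.097 = 42989.69072
PV of perpetuity: 42989.69072 / (1+0.097)^3 = 32564.50177
Total PV = 3400.06162 + 32564.50177 = 35964.56340

€35964.56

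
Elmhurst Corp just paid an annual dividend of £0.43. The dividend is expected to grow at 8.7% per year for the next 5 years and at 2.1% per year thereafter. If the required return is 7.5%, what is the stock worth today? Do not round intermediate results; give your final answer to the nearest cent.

D_1 = 0.46741
D_2 = 0.50807
D_3 = 0.55228
D_4 = 0.60033
D_5 = 0.65255
Terminal value at year 5: TV = D_5×(1+g_2)/(r−g_2) = 0.66626/0.054 = 12.33810
P_0 = D_1/(1+r)^1 + D_2/(1+r)^2 + D_3/(1+r)^3 + D_4/(1+r)^4 + D_5/(1+r)^5 + TV/(1+r)^5
    = 0.43480 + 0.43965 + 0.44456 + 0.44952 + 0.45454 + 8.59421 = 10.81729

£10.82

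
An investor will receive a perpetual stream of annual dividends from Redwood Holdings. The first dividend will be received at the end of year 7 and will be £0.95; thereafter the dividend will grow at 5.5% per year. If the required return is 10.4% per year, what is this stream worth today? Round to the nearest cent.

Value at end of year 6: C₁ / (r − g) = £0.95 / (0.104 − 0.055) = £19.3878
Discount to today: PV = £19.3878 / (1 + 0.104)^6 = £19.3878 / 1.810566 = £10.71

£10.71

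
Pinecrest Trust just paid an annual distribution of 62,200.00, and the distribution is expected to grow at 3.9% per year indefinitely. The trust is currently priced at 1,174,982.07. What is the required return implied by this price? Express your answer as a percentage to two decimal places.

D₁ = 62,200.00 × 1.039 = 64,625.8000
P = D₁/(r − g) ⇒ r = D₁/P + g = 64,625.8000/1,174,982.07 + 0.039 = 0.055002 + 0.039 = 0.094002

9.40%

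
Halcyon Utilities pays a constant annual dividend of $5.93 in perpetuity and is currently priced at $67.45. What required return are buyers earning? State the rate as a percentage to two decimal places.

8.79%

P = C/r ⇒ r = C/P = $5.93/$67.45 = 0.087917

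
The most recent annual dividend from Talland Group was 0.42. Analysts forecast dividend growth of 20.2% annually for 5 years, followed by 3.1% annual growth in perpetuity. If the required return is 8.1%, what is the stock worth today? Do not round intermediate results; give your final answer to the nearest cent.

17.64

D_1 = 0.50484
D_2 = 0.60682
D_3 = 0.72939
D_4 = 0.87673
D_5 = 1.05383
Terminal value at year 5: TV = D_5×(1+g_2)/(r−g_2) = 1.08650/0.05 = 21.73003
P_0 = D_1/(1+r)^1 + D_2/(1+r)^2 + D_3/(1+r)^3 + D_4/(1+r)^4 + D_5/(1+r)^5 + TV/(1+r)^5
    = 0.46701 + 0.51929 + 0.57741 + 0.64204 + 0.71391 + 14.72081 = 17.64048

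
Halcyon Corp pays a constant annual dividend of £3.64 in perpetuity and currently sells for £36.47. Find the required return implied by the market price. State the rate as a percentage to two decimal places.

P = C/r ⇒ r = C/P = £3.64/£36.47 = 0.099808

9.98%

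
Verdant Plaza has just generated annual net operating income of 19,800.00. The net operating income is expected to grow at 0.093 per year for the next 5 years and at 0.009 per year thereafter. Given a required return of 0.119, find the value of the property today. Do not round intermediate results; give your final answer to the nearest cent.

D_1 = 21641.40000
D_2 = 23654.05020
D_3 = 25853.87687
D_4 = 28258.28742
D_5 = 30886.30815
Terminal value at year 5: TV = D_5×(1+g_2)/(r−g_2) = 31164.28492/0.11 = 283311.68110
P_0 = D_1/(1+r)^1 + D_2/(1+r)^2 + D_3/(1+r)^3 + D_4/(1+r)^4 + D_5/(1+r)^5 + TV/(1+r)^5
    = 19339.94638 + 18890.58212 + 18451.65886 + 18022.93398 + 17604.17055 + 161478.25531 = 253787.54721

253787.55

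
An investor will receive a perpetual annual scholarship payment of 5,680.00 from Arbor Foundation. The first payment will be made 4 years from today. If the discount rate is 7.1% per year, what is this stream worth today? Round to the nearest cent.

Value at end of year 3: C / r = 5,680.00 / 0.071 = 80,000.0000
Discount to today: PV = 80,000.0000 / (1 + 0.071)^3 = 80,000.0000 / 1.228481 = 65,121.08

65121.08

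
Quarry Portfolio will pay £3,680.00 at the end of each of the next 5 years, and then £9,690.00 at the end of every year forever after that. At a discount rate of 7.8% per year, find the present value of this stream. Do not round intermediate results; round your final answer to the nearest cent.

PV of 5-year annuity: £3,680.00 × [1 − (1+0.078)^−5] / 0.078 = 14770.95127
Perpetuity value at year 5: £9,690.00 / 0.078 = 124230.76923
PV of perpetuity: 124230.76923 / (1+0.078)^5 = 85336.60678
Total PV = 14770.95127 + 85336.60678 = 100107.55805

£100107.56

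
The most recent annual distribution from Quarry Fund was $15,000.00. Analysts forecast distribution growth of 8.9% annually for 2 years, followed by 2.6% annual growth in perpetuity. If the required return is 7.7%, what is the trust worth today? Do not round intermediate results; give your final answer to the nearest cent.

D_1 = 16335.00000
D_2 = 17788.81500
Terminal value at year 2: TV = D_2×(1+g_2)/(r−g_2) = 18251.32419/0.051 = 357869.10176
P_0 = D_1/(1+r)^1 + D_2/(1+r)^2 + TV/(1+r)^2
    = 15167.13092 + 15336.12402 + 308526.73031 = 339029.98525

$339029.99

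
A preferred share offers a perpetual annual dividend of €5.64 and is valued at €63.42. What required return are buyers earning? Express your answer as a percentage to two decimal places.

8.89%

P = C/r ⇒ r = C/P = €5.64/€63.42 = 0.088931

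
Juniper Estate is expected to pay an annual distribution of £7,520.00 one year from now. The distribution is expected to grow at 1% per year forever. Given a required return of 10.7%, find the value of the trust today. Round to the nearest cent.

£77525.77

Growing perpetuity: P = D₁ / (r − g) = £7,520.0000 / (0.107 − 0.01) = £77,525.77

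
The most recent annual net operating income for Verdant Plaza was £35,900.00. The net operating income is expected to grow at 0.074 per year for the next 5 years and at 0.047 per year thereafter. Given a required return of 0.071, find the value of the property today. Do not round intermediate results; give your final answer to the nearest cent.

£1769209.48

D_1 = 38556.60000
D_2 = 41409.78840
D_3 = 44474.11274
D_4 = 47765.19708
D_5 = 51299.82167
Terminal value at year 5: TV = D_5×(1+g_2)/(r−g_2) = 53710.91329/0.024 = 2237954.72030
P_0 = D_1/(1+r)^1 + D_2/(1+r)^2 + D_3/(1+r)^3 + D_4/(1+r)^4 + D_5/(1+r)^5 + TV/(1+r)^5
    = 36000.56022 + 36101.40213 + 36202.52651 + 36303.93414 + 36405.62583 + 1588195.42704 = 1769209.47588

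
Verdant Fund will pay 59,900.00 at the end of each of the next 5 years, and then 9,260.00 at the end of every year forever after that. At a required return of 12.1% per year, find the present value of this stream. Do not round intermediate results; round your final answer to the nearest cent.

PV of 5-year annuity: 59,900.00 × [1 − (1+0.121)^−5] / 0.121 = 215392.24606
Perpetuity value at year 5: 9,260.00 / 0.121 = 76528.92562
PV of perpetuity: 76528.92562 / (1+0.121)^5 = 43231.22615
Total PV = 215392.24606 + 43231.22615 = 258623.47220

258623.47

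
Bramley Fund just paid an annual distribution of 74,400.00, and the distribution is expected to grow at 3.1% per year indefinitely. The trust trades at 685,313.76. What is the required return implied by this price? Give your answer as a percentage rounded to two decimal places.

D₁ = 74,400.00 × 1.031 = 76,706.4000
P = D₁/(r − g) ⇒ r = D₁/P + g = 76,706.4000/685,313.76 + 0.031 = 0.111929 + 0.031 = 0.142929

14.29%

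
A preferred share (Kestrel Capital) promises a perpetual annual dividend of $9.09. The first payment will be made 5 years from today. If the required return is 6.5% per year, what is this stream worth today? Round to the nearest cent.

Value at end of year 4: C / r = $9.09 / 0.065 = $139.8462
Discount to today: PV = $139.8462 / (1 + 0.065)^4 = $139.8462 / 1.286466 = $108.71

$108.71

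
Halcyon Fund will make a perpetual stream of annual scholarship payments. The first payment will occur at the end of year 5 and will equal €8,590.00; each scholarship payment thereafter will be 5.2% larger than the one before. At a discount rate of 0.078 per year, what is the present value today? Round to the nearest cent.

€244649.75

Value at end of year 4: C₁ / (r − g) = €8,590.00 / (0.078 − 0.052) = €330,384.6154
Discount to today: PV = €330,384.6154 / (1 + 0.078)^4 = €330,384.6154 / 1.350439 = €244,649.75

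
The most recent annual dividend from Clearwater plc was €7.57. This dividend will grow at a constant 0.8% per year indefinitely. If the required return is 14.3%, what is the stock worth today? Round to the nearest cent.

D₁ = D₀ × (1 + g) = €7.57 × 1.008 = €7.6306
Growing perpetuity: P = D₁ / (r − g) = €7.6306 / (0.143 − 0.008) = €56.52

€56.52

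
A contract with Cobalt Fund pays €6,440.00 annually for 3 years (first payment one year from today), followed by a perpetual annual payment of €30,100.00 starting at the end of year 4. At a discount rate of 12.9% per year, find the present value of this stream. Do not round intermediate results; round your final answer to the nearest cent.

PV of 3-year annuity: €6,440.00 × [1 − (1+0.129)^−3] / 0.129 = 15231.67933
Perpetuity value at year 3: €30,100.00 / 0.129 = 233333.33333
PV of perpetuity: 233333.33333 / (1+0.129)^3 = 162141.78863
Total PV = 15231.67933 + 162141.78863 = 177373.46796

€177373.47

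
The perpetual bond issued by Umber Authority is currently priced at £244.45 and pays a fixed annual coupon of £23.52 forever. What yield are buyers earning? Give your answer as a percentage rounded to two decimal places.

P = C/r ⇒ r = C/P = £23.52/£244.45 = 0.096216

9.62%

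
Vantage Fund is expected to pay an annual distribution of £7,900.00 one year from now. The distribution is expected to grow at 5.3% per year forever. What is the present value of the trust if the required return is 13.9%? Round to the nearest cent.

£91860.47

Growing perpetuity: P = D₁ / (r − g) = £7,900.0000 / (0.139 − 0.053) = £91,860.47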